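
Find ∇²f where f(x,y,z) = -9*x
0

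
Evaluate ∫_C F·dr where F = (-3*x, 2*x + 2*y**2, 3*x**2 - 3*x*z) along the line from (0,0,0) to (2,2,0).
10/3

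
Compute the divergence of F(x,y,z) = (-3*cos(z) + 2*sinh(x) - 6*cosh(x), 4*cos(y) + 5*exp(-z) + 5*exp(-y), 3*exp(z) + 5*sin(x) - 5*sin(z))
3*exp(z) - 4*sin(y) - 5*cos(z) - 6*sinh(x) + 2*cosh(x) - 5*exp(-y)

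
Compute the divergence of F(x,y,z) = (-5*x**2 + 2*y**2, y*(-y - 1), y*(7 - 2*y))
-10*x - 2*y - 1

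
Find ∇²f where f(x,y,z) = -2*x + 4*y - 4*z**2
-8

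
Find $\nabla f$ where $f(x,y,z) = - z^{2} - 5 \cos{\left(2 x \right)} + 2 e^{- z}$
(10*sin(2*x), 0, -2*z - 2*exp(-z))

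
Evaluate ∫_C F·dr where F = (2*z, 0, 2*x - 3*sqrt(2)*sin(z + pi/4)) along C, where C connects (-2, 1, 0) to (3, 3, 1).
3*sqrt(2)*cos(pi/4 + 1) + 3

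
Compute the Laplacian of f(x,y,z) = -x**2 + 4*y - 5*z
-2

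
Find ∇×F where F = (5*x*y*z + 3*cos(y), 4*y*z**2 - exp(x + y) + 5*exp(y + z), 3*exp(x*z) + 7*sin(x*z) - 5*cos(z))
(-8*y*z - 5*exp(y + z), 5*x*y - 3*z*exp(x*z) - 7*z*cos(x*z), -5*x*z - exp(x + y) + 3*sin(y))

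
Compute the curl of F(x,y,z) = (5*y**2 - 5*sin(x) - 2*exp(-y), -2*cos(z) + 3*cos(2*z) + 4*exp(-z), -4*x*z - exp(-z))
(12*sin(z)*cos(z) - 2*sin(z) + 4*exp(-z), 4*z, -10*y - 2*exp(-y))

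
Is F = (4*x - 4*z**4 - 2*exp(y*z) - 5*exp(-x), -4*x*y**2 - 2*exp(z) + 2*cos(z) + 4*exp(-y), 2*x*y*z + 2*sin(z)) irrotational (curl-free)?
No, ∇×F = (2*x*z + 2*exp(z) + 2*sin(z), -2*y*z - 2*y*exp(y*z) - 16*z**3, -4*y**2 + 2*z*exp(y*z))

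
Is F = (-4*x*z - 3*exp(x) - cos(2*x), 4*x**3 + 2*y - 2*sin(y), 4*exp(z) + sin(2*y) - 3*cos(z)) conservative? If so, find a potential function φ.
No, ∇×F = (2*cos(2*y), -4*x, 12*x**2) ≠ 0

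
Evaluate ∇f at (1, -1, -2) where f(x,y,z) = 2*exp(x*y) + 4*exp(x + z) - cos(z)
(2*exp(-1), 2*exp(-1), -sin(2) + 4*exp(-1))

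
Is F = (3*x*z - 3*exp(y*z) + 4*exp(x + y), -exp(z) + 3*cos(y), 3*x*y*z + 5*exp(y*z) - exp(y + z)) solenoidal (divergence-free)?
No, ∇·F = 3*x*y + 5*y*exp(y*z) + 3*z + 4*exp(x + y) - exp(y + z) - 3*sin(y)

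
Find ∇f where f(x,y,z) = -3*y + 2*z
(0, -3, 2)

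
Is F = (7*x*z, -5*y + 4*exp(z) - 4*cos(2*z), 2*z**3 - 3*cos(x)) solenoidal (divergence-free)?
No, ∇·F = 6*z**2 + 7*z - 5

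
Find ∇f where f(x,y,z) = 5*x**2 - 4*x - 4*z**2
(10*x - 4, 0, -8*z)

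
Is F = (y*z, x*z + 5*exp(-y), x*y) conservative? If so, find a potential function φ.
Yes, F is conservative. φ = x*y*z - 5*exp(-y)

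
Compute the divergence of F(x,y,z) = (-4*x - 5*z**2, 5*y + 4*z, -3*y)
1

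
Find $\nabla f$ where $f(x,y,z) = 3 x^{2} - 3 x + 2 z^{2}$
(6*x - 3, 0, 4*z)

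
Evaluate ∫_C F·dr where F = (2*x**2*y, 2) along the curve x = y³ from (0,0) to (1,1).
13/5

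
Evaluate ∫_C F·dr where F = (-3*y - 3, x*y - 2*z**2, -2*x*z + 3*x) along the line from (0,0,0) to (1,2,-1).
-49/6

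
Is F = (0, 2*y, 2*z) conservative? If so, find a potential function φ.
Yes, F is conservative. φ = y**2 + z**2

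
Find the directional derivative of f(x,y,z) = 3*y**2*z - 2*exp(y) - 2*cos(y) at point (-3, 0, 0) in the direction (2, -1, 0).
2*sqrt(5)/5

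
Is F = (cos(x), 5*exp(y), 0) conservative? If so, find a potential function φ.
Yes, F is conservative. φ = 5*exp(y) + sin(x)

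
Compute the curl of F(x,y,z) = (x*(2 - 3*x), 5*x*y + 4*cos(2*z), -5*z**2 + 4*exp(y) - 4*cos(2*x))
(4*exp(y) + 8*sin(2*z), -8*sin(2*x), 5*y)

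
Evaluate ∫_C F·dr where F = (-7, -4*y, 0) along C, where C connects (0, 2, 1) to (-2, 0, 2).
22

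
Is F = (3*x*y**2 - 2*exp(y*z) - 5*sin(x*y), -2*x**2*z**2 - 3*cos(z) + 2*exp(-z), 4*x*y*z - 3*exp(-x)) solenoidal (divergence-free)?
No, ∇·F = y*(4*x + 3*y - 5*cos(x*y))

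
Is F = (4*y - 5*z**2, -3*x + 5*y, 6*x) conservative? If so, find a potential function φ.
No, ∇×F = (0, -10*z - 6, -7) ≠ 0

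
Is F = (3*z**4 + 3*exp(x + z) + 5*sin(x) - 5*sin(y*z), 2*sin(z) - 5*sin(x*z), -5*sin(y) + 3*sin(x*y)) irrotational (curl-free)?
No, ∇×F = (3*x*cos(x*y) + 5*x*cos(x*z) - 5*cos(y) - 2*cos(z), -3*y*cos(x*y) - 5*y*cos(y*z) + 12*z**3 + 3*exp(x + z), 5*z*(-cos(x*z) + cos(y*z)))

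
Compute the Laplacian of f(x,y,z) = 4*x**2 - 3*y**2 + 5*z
2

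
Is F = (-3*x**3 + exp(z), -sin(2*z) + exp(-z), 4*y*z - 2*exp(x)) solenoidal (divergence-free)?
No, ∇·F = -9*x**2 + 4*y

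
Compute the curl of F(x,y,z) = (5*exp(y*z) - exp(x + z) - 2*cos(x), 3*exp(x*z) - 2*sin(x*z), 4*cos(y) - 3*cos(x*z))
(-3*x*exp(x*z) + 2*x*cos(x*z) - 4*sin(y), 5*y*exp(y*z) - 3*z*sin(x*z) - exp(x + z), z*(3*exp(x*z) - 5*exp(y*z) - 2*cos(x*z)))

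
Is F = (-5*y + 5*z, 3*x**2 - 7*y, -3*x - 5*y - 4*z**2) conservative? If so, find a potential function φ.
No, ∇×F = (-5, 8, 6*x + 5) ≠ 0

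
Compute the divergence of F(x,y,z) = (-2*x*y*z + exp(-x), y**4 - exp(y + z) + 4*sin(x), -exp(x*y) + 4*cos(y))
4*y**3 - 2*y*z - exp(y + z) - exp(-x)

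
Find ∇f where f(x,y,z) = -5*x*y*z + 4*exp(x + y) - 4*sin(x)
(-5*y*z + 4*exp(x + y) - 4*cos(x), -5*x*z + 4*exp(x + y), -5*x*y)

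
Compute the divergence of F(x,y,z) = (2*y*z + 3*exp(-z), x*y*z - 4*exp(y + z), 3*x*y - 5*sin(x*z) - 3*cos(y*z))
x*z - 5*x*cos(x*z) + 3*y*sin(y*z) - 4*exp(y + z)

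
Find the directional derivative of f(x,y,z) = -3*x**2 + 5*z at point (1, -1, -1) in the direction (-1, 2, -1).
sqrt(6)/6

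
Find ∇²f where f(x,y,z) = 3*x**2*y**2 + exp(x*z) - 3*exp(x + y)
x**2*exp(x*z) + 6*x**2 + 6*y**2 + z**2*exp(x*z) - 6*exp(x + y)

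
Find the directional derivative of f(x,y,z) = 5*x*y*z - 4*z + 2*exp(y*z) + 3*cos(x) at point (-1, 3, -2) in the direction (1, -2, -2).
-4 - 4*exp(-6)/3 + sin(1)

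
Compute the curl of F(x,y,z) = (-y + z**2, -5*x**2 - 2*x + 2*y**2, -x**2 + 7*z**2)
(0, 2*x + 2*z, -10*x - 1)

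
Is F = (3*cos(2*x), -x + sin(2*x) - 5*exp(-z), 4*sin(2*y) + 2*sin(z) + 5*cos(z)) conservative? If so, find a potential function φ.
No, ∇×F = (8*cos(2*y) - 5*exp(-z), 0, 2*cos(2*x) - 1) ≠ 0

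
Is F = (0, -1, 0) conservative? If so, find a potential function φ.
Yes, F is conservative. φ = -y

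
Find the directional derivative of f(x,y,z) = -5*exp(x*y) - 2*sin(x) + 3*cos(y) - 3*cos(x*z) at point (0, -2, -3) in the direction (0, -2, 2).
-3*sqrt(2)*sin(2)/2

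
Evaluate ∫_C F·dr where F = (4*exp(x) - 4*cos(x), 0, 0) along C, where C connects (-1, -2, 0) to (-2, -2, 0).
-4*sin(1) - 4*exp(-1) + 4*exp(-2) + 4*sin(2)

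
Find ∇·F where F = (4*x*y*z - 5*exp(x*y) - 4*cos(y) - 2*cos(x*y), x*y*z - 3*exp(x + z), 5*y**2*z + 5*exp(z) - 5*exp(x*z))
x*z - 5*x*exp(x*z) + 5*y**2 + 4*y*z - 5*y*exp(x*y) + 2*y*sin(x*y) + 5*exp(z)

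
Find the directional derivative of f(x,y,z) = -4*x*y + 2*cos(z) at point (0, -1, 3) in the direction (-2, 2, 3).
-2*sqrt(17)*(3*sin(3) + 4)/17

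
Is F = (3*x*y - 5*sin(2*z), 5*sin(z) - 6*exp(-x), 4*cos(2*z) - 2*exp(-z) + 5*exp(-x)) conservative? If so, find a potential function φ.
No, ∇×F = (-5*cos(z), -10*cos(2*z) + 5*exp(-x), -3*x + 6*exp(-x)) ≠ 0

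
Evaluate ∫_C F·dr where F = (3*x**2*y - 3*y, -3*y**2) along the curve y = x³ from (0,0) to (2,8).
-492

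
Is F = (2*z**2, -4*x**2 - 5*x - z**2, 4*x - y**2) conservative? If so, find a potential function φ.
No, ∇×F = (-2*y + 2*z, 4*z - 4, -8*x - 5) ≠ 0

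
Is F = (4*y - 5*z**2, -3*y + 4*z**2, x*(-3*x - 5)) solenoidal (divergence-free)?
No, ∇·F = -3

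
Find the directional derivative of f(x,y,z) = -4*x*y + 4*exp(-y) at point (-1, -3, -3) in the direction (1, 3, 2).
6*sqrt(14)*(2 - exp(3))/7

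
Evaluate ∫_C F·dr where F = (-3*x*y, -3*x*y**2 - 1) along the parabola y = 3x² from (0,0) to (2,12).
-21072/7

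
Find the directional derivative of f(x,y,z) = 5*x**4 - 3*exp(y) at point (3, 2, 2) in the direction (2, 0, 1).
216*sqrt(5)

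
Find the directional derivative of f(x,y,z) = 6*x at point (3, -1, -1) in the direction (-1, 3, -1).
-6*sqrt(11)/11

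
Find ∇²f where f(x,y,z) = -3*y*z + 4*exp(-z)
4*exp(-z)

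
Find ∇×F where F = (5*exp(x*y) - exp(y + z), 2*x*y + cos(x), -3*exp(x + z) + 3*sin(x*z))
(0, -3*z*cos(x*z) + 3*exp(x + z) - exp(y + z), -5*x*exp(x*y) + 2*y + exp(y + z) - sin(x))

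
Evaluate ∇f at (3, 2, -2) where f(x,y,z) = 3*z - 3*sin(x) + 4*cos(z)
(-3*cos(3), 0, 3 + 4*sin(2))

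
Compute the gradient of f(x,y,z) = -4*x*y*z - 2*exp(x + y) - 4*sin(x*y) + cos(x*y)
(-4*y*z - y*sin(x*y) - 4*y*cos(x*y) - 2*exp(x + y), -4*x*z - x*sin(x*y) - 4*x*cos(x*y) - 2*exp(x + y), -4*x*y)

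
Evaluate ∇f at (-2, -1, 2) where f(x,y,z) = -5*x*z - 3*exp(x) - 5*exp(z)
(-10 - 3*exp(-2), 0, 10 - 5*exp(2))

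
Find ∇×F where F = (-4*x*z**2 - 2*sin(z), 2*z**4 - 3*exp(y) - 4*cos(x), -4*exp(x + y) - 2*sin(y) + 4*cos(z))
(-8*z**3 - 4*exp(x + y) - 2*cos(y), -8*x*z + 4*exp(x + y) - 2*cos(z), 4*sin(x))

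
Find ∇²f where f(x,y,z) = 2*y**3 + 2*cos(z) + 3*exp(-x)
12*y - 2*cos(z) + 3*exp(-x)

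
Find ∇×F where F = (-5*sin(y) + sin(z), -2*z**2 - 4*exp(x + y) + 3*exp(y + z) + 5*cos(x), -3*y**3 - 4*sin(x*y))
(-4*x*cos(x*y) - 9*y**2 + 4*z - 3*exp(y + z), 4*y*cos(x*y) + cos(z), -4*exp(x + y) - 5*sin(x) + 5*cos(y))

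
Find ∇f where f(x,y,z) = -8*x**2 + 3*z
(-16*x, 0, 3)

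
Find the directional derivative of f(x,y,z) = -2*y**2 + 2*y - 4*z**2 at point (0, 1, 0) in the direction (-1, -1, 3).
2*sqrt(11)/11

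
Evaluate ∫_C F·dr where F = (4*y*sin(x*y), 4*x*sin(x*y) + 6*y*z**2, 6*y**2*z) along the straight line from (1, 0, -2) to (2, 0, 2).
0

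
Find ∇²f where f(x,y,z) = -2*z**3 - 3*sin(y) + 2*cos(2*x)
-12*z + 3*sin(y) - 8*cos(2*x)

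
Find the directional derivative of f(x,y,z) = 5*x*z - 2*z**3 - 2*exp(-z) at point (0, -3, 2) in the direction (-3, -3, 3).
2*sqrt(3)*(1 - 17*exp(2))*exp(-2)/3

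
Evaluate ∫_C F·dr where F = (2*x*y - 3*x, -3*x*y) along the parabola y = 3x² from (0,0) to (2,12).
-1638/5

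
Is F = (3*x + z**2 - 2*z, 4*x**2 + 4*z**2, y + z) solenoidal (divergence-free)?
No, ∇·F = 4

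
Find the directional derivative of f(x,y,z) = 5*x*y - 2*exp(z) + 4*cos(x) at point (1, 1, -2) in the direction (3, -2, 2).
sqrt(17)*((5 - 12*sin(1))*exp(2) - 4)*exp(-2)/17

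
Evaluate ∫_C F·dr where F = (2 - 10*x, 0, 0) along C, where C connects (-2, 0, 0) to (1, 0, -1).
21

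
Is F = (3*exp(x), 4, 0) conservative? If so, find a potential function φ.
Yes, F is conservative. φ = 4*y + 3*exp(x)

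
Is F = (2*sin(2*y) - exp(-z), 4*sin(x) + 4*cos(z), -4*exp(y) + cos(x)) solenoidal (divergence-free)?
Yes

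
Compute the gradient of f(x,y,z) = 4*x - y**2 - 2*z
(4, -2*y, -2)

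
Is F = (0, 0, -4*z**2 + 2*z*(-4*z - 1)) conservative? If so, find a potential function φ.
Yes, F is conservative. φ = z**2*(-4*z - 1)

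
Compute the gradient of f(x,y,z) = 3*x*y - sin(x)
(3*y - cos(x), 3*x, 0)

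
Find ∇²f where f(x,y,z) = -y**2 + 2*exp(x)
2*exp(x) - 2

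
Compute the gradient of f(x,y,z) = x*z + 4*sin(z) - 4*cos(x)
(z + 4*sin(x), 0, x + 4*cos(z))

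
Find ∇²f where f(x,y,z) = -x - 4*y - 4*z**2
-8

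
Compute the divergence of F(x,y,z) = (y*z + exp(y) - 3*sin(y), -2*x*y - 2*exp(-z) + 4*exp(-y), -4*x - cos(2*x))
-2*x - 4*exp(-y)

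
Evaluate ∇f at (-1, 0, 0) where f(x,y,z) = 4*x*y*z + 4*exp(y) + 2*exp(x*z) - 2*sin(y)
(0, 2, -2)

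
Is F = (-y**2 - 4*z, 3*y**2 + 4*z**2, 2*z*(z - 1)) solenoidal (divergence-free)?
No, ∇·F = 6*y + 4*z - 2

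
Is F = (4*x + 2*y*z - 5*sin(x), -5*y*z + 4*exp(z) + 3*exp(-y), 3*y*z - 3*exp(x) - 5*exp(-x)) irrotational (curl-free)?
No, ∇×F = (5*y + 3*z - 4*exp(z), 2*y + 3*exp(x) - 5*exp(-x), -2*z)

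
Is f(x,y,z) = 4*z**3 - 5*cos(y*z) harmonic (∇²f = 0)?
No, ∇²f = 5*y**2*cos(y*z) + 5*z**2*cos(y*z) + 24*z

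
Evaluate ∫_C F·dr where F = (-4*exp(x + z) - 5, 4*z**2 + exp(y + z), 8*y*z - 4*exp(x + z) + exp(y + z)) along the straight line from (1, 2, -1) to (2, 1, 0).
-4*exp(2) - 9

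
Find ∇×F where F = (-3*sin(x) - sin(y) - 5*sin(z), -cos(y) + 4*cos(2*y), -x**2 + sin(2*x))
(0, 2*x - 2*cos(2*x) - 5*cos(z), cos(y))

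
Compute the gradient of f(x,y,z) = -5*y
(0, -5, 0)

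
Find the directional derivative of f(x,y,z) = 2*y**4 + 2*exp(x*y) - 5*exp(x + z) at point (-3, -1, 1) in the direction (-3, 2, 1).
sqrt(14)*(-3*exp(5) - 8*exp(2) + 5)*exp(-2)/7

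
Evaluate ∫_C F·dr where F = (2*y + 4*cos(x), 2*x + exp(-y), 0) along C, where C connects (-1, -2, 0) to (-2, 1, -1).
-8 - 4*sin(2) - exp(-1) + 4*sin(1) + exp(2)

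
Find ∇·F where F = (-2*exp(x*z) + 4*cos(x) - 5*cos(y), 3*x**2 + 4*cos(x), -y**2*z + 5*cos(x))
-y**2 - 2*z*exp(x*z) - 4*sin(x)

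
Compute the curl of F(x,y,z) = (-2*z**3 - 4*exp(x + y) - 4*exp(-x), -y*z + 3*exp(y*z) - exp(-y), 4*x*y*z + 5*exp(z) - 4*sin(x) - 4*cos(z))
(4*x*z - 3*y*exp(y*z) + y, -4*y*z - 6*z**2 + 4*cos(x), 4*exp(x + y))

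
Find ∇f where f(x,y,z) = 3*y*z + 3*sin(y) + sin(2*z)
(0, 3*z + 3*cos(y), 3*y + 2*cos(2*z))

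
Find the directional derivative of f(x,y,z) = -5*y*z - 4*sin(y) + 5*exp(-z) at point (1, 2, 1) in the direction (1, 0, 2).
sqrt(5)*(-4*E - 2)*exp(-1)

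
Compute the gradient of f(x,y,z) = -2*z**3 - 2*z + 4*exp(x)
(4*exp(x), 0, -6*z**2 - 2)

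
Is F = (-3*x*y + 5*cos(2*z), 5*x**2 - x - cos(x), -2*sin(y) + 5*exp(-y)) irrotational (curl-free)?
No, ∇×F = (-2*cos(y) - 5*exp(-y), -10*sin(2*z), 13*x + sin(x) - 1)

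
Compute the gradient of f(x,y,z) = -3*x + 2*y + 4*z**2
(-3, 2, 8*z)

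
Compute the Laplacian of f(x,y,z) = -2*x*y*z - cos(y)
cos(y)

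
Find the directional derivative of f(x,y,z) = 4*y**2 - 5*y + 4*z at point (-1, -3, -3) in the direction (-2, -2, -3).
46*sqrt(17)/17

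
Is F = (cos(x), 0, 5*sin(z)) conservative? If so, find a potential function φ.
Yes, F is conservative. φ = sin(x) - 5*cos(z)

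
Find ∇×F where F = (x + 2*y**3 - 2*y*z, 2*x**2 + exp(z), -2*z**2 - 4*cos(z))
(-exp(z), -2*y, 4*x - 6*y**2 + 2*z)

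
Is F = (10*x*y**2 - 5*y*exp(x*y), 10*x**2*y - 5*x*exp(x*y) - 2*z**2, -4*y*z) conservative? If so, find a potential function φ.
Yes, F is conservative. φ = 5*x**2*y**2 - 2*y*z**2 - 5*exp(x*y)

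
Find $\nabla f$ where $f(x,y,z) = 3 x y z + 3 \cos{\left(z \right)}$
(3*y*z, 3*x*z, 3*x*y - 3*sin(z))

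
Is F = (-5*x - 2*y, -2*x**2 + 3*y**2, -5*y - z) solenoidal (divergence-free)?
No, ∇·F = 6*y - 6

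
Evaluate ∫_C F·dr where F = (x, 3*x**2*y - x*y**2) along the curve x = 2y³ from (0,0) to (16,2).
1472/3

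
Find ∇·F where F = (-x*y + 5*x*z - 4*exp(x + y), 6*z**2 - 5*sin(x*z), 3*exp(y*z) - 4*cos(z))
3*y*exp(y*z) - y + 5*z - 4*exp(x + y) + 4*sin(z)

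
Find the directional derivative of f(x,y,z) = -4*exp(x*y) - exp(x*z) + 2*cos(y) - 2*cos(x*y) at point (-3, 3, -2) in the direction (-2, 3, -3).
sqrt(22)*(-13*exp(15) - 6*exp(9)*sin(3) + 60 + 30*exp(9)*sin(9))*exp(-9)/22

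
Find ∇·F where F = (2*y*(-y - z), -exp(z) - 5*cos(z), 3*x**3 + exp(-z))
-exp(-z)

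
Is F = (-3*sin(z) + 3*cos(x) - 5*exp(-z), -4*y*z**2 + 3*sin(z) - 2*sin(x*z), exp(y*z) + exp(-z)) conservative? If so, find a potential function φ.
No, ∇×F = (2*x*cos(x*z) + 8*y*z + z*exp(y*z) - 3*cos(z), -3*cos(z) + 5*exp(-z), -2*z*cos(x*z)) ≠ 0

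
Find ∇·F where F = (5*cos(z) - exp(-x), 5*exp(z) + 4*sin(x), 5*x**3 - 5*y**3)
exp(-x)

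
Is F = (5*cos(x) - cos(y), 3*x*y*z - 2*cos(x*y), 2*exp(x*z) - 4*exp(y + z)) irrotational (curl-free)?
No, ∇×F = (-3*x*y - 4*exp(y + z), -2*z*exp(x*z), 3*y*z + 2*y*sin(x*y) - sin(y))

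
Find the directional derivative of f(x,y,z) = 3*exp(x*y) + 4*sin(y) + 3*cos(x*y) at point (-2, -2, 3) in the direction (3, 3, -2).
6*sqrt(22)*(-3*exp(4) + 3*sin(4) + cos(2))/11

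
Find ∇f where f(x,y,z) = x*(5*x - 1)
(10*x - 1, 0, 0)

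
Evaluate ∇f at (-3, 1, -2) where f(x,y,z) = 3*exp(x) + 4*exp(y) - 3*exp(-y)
(3*exp(-3), sinh(1) + 7*cosh(1), 0)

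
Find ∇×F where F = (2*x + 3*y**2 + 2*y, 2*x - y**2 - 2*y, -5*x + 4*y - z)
(4, 5, -6*y)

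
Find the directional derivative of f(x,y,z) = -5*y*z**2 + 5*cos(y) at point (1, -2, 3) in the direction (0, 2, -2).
5*sqrt(2)*(-21 + sin(2))/2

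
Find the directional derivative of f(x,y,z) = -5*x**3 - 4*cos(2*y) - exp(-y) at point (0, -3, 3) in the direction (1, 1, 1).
sqrt(3)*(-8*sin(6) + exp(3))/3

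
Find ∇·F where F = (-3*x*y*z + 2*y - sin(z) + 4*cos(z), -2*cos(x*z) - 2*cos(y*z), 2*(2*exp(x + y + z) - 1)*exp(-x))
-3*y*z + 2*z*sin(y*z) + 4*exp(y + z)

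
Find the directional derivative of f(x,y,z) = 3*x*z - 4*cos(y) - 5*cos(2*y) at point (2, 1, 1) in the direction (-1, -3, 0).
-3*sqrt(10)*(1 + 4*sin(1) + 10*sin(2))/10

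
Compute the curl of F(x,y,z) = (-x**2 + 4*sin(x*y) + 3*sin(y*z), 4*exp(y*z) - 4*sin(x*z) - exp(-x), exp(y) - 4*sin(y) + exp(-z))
(4*x*cos(x*z) - 4*y*exp(y*z) + exp(y) - 4*cos(y), 3*y*cos(y*z), -4*x*cos(x*y) - 4*z*cos(x*z) - 3*z*cos(y*z) + exp(-x))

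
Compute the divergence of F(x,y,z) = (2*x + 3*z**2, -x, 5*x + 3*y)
2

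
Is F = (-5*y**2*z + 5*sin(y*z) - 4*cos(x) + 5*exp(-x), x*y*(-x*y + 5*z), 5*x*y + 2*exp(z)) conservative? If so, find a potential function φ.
No, ∇×F = (5*x*(1 - y), 5*y*(-y + cos(y*z) - 1), -2*x*y**2 + 15*y*z - 5*z*cos(y*z)) ≠ 0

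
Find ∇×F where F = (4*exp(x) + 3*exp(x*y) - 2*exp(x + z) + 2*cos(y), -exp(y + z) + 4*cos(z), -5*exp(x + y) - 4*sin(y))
(-5*exp(x + y) + exp(y + z) + 4*sin(z) - 4*cos(y), 5*exp(x + y) - 2*exp(x + z), -3*x*exp(x*y) + 2*sin(y))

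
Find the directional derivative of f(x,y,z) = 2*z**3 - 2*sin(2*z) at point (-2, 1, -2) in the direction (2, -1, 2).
16 - 8*cos(4)/3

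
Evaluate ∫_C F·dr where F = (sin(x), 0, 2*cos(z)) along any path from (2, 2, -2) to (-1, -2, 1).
-cos(1) + cos(2) + 2*sin(1) + 2*sin(2)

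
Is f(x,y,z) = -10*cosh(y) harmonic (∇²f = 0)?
No, ∇²f = -10*cosh(y)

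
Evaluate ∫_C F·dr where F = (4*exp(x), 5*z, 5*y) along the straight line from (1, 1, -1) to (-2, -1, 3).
-4*E - 10 + 4*exp(-2)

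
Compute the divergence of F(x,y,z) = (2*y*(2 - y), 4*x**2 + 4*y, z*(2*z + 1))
4*z + 5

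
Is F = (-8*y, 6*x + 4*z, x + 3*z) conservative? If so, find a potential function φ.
No, ∇×F = (-4, -1, 14) ≠ 0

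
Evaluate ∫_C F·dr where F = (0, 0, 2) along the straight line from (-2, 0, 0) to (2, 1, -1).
-2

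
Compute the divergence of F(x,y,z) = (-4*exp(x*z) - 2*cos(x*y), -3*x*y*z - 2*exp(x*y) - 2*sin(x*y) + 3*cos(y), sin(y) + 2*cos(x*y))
-3*x*z - 2*x*exp(x*y) - 2*x*cos(x*y) + 2*y*sin(x*y) - 4*z*exp(x*z) - 3*sin(y)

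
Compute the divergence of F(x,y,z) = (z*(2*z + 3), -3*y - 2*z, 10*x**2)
-3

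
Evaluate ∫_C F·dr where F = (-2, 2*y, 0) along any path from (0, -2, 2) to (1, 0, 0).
-6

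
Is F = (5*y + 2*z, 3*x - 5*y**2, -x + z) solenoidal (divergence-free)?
No, ∇·F = 1 - 10*y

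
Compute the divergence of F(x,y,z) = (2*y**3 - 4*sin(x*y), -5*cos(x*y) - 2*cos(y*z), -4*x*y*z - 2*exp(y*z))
-4*x*y + 5*x*sin(x*y) - 2*y*exp(y*z) - 4*y*cos(x*y) + 2*z*sin(y*z)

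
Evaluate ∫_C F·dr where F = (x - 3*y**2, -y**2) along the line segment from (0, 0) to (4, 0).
8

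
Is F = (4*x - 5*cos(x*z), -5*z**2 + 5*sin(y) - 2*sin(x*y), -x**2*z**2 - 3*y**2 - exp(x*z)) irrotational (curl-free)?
No, ∇×F = (-6*y + 10*z, 2*x*z**2 + 5*x*sin(x*z) + z*exp(x*z), -2*y*cos(x*y))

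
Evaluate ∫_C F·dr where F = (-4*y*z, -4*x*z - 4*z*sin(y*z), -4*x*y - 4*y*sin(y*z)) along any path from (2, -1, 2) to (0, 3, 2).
-16 - 4*cos(2) + 4*cos(6)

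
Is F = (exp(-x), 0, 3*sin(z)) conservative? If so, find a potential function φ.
Yes, F is conservative. φ = -3*cos(z) - exp(-x)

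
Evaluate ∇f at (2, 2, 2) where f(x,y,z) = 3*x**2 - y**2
(12, -4, 0)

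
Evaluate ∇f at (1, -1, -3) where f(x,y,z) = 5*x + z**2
(5, 0, -6)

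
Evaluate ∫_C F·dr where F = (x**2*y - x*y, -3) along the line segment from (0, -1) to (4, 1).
2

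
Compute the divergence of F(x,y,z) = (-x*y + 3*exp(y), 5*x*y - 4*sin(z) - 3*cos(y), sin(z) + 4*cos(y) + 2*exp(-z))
5*x - y + 3*sin(y) + cos(z) - 2*exp(-z)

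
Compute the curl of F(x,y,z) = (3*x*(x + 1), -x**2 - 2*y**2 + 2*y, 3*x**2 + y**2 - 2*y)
(2*y - 2, -6*x, -2*x)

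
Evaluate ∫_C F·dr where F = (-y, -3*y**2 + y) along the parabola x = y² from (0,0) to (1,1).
-7/6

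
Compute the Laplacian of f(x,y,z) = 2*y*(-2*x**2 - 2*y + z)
-8*y - 8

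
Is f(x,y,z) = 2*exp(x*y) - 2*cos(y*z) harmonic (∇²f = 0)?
No, ∇²f = 2*x**2*exp(x*y) + 2*y**2*exp(x*y) + 2*y**2*cos(y*z) + 2*z**2*cos(y*z)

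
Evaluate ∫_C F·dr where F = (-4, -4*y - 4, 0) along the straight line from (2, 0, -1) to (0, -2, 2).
8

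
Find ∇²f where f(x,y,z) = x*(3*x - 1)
6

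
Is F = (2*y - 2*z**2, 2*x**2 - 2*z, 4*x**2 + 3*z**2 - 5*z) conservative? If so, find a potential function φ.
No, ∇×F = (2, -8*x - 4*z, 4*x - 2) ≠ 0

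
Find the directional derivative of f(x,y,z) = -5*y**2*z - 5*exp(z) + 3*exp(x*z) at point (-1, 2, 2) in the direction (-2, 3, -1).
sqrt(14)*(-100*exp(2) - 9 + 5*exp(4))*exp(-2)/14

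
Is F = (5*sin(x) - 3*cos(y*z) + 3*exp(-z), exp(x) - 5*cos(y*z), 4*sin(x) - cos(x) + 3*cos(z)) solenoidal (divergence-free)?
No, ∇·F = 5*z*sin(y*z) - 3*sin(z) + 5*cos(x)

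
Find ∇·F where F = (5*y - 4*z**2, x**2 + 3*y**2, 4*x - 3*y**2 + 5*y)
6*y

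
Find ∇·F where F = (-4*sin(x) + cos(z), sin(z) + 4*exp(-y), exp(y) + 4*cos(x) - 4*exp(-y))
-4*cos(x) - 4*exp(-y)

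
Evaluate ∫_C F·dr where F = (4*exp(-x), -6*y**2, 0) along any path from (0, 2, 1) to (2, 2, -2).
4 - 4*exp(-2)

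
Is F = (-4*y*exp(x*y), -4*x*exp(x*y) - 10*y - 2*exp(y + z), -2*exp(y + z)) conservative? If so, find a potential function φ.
Yes, F is conservative. φ = -5*y**2 - 4*exp(x*y) - 2*exp(y + z)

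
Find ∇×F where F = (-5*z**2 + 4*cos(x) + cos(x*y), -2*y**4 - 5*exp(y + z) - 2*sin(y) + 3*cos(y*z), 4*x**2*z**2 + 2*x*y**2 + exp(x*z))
(4*x*y + 3*y*sin(y*z) + 5*exp(y + z), -8*x*z**2 - 2*y**2 - z*exp(x*z) - 10*z, x*sin(x*y))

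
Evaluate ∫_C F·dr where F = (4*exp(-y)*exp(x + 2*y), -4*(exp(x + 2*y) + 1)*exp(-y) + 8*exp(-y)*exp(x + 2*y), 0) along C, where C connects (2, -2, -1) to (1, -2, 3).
-4 + 4*exp(-1)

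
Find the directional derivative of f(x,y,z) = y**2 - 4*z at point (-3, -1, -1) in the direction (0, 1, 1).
-3*sqrt(2)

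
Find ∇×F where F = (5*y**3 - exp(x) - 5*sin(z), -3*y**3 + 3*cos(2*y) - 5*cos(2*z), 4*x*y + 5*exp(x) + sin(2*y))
(4*x - 10*sin(2*z) + 2*cos(2*y), -4*y - 5*exp(x) - 5*cos(z), -15*y**2)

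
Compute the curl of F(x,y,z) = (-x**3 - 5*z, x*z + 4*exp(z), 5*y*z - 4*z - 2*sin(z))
(-x + 5*z - 4*exp(z), -5, z)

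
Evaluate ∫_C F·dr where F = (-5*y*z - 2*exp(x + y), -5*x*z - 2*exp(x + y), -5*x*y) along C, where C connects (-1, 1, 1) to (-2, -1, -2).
17 - 2*exp(-3)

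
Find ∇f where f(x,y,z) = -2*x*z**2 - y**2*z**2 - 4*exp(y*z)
(-2*z**2, 2*z*(-y*z - 2*exp(y*z)), -4*x*z - 2*y**2*z - 4*y*exp(y*z))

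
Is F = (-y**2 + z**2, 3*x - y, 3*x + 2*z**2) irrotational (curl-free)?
No, ∇×F = (0, 2*z - 3, 2*y + 3)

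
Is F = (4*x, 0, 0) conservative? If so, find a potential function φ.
Yes, F is conservative. φ = 2*x**2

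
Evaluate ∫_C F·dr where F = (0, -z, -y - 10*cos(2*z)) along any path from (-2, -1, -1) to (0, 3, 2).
-5 - 5*sin(2) - 5*sin(4)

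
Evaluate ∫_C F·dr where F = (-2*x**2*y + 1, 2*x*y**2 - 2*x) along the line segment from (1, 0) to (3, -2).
58/3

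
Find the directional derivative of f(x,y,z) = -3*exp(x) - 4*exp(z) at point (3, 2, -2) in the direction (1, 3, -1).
sqrt(11)*(4 - 3*exp(5))*exp(-2)/11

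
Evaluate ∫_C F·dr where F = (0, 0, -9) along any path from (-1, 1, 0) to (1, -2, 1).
-9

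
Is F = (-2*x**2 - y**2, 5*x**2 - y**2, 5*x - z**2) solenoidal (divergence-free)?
No, ∇·F = -4*x - 2*y - 2*z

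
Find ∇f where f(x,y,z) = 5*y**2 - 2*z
(0, 10*y, -2)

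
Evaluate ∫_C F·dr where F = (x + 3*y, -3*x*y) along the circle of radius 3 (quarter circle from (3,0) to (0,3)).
-63/2 - 27*pi/4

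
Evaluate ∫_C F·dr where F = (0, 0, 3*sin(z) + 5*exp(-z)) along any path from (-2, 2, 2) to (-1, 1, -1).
-5*E - 3*cos(1) + 3*cos(2) + 5*exp(-2)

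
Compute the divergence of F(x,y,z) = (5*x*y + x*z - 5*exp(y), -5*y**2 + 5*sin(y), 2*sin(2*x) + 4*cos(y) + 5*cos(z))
-5*y + z - 5*sin(z) + 5*cos(y)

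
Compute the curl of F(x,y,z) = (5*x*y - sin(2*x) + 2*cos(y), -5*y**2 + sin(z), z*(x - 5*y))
(-5*z - cos(z), -z, -5*x + 2*sin(y))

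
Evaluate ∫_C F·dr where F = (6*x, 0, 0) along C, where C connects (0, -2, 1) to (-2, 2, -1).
12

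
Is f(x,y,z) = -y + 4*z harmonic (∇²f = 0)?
Yes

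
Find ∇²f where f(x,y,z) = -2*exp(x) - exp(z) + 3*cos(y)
-2*exp(x) - exp(z) - 3*cos(y)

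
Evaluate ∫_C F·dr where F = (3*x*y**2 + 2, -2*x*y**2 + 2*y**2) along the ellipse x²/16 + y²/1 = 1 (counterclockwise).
-2*pi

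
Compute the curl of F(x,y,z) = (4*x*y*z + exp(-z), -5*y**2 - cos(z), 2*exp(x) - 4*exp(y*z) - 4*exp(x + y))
(-4*z*exp(y*z) - 4*exp(x + y) - sin(z), 4*x*y - 2*exp(x) + 4*exp(x + y) - exp(-z), -4*x*z)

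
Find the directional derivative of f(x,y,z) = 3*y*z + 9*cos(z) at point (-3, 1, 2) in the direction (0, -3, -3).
9*sqrt(2)*(-1 + sin(2))/2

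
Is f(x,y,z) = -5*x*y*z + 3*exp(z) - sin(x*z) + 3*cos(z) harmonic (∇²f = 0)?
No, ∇²f = x**2*sin(x*z) + z**2*sin(x*z) + 3*exp(z) - 3*cos(z)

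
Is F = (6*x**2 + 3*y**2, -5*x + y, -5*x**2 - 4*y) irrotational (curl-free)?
No, ∇×F = (-4, 10*x, -6*y - 5)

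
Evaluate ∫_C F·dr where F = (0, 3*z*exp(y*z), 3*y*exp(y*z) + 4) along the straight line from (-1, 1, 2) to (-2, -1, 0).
-3*exp(2) - 5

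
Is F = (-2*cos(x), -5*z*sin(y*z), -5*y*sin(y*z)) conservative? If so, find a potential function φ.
Yes, F is conservative. φ = -2*sin(x) + 5*cos(y*z)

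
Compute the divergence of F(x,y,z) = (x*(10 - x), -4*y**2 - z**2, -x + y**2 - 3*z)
-2*x - 8*y + 7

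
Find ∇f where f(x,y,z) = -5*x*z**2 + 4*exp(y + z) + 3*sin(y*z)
(-5*z**2, 3*z*cos(y*z) + 4*exp(y + z), -10*x*z + 3*y*cos(y*z) + 4*exp(y + z))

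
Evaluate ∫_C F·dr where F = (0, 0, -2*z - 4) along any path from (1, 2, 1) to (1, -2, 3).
-16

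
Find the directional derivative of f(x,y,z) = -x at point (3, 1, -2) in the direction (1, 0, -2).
-sqrt(5)/5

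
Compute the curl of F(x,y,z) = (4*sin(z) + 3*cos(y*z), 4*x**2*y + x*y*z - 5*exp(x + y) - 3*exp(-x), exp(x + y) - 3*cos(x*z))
(-x*y + exp(x + y), -3*y*sin(y*z) - 3*z*sin(x*z) - exp(x + y) + 4*cos(z), 8*x*y + y*z + 3*z*sin(y*z) - 5*exp(x + y) + 3*exp(-x))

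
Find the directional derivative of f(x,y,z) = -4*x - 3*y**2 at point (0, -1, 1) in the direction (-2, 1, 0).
14*sqrt(5)/5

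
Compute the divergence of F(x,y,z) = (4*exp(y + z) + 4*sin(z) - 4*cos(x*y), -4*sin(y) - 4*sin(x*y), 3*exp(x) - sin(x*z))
-4*x*cos(x*y) - x*cos(x*z) + 4*y*sin(x*y) - 4*cos(y)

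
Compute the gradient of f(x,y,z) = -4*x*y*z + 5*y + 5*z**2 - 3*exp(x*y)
(y*(-4*z - 3*exp(x*y)), -4*x*z - 3*x*exp(x*y) + 5, -4*x*y + 10*z)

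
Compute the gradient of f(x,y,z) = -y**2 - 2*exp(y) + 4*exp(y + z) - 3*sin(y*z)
(0, -2*y - 3*z*cos(y*z) - 2*exp(y) + 4*exp(y + z), -3*y*cos(y*z) + 4*exp(y + z))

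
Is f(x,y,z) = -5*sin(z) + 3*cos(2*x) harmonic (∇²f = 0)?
No, ∇²f = 5*sin(z) - 12*cos(2*x)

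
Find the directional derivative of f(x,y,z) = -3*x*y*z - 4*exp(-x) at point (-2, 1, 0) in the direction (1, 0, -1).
sqrt(2)*(-3 + 2*exp(2))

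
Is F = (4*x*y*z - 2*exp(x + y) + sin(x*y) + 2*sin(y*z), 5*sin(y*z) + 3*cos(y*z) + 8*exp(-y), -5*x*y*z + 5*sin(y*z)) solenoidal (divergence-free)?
No, ∇·F = -5*x*y + 4*y*z + y*cos(x*y) + 5*y*cos(y*z) - 3*z*sin(y*z) + 5*z*cos(y*z) - 2*exp(x + y) - 8*exp(-y)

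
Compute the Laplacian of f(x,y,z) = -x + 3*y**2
6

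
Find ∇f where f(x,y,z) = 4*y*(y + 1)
(0, 8*y + 4, 0)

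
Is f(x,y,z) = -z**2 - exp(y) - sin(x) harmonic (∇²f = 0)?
No, ∇²f = -exp(y) + sin(x) - 2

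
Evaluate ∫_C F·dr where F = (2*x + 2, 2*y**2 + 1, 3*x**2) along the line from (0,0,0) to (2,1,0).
29/3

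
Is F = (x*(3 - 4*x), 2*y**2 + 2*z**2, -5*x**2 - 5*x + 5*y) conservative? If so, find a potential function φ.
No, ∇×F = (5 - 4*z, 10*x + 5, 0) ≠ 0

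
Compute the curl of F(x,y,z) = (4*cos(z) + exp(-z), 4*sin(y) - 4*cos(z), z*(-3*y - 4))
(-3*z - 4*sin(z), -4*sin(z) - exp(-z), 0)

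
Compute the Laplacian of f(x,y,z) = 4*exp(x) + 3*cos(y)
4*exp(x) - 3*cos(y)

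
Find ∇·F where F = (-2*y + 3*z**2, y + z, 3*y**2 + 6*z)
7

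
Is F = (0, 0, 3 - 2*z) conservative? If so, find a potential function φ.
Yes, F is conservative. φ = z*(3 - z)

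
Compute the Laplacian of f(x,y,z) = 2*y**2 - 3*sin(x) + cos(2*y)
3*sin(x) + 8*sin(y)**2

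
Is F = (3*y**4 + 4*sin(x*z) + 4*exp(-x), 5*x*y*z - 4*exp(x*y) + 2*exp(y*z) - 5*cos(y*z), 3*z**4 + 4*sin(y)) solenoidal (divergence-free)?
No, ∇·F = 5*x*z - 4*x*exp(x*y) + 12*z**3 + 2*z*exp(y*z) + 5*z*sin(y*z) + 4*z*cos(x*z) - 4*exp(-x)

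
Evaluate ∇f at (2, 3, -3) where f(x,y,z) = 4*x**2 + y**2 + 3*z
(16, 6, 3)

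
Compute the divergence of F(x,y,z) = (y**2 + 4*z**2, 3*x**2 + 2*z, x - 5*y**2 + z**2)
2*z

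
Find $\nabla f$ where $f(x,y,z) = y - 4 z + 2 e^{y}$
(0, 2*exp(y) + 1, -4)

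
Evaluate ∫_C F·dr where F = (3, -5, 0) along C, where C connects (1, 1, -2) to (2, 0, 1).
8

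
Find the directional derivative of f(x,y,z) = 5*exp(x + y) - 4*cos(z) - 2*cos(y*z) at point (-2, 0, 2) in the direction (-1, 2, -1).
sqrt(6)*(-4*exp(2)*sin(2) + 5)*exp(-2)/6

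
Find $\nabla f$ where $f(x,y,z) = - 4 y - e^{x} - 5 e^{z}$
(-exp(x), -4, -5*exp(z))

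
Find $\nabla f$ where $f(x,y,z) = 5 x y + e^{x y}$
(y*(exp(x*y) + 5), x*(exp(x*y) + 5), 0)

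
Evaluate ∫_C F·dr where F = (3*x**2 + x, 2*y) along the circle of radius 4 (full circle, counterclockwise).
0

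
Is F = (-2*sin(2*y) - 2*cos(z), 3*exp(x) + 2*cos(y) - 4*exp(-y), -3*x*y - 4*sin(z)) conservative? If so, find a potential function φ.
No, ∇×F = (-3*x, 3*y + 2*sin(z), 3*exp(x) + 4*cos(2*y)) ≠ 0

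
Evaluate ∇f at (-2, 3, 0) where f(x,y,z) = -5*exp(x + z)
(-5*exp(-2), 0, -5*exp(-2))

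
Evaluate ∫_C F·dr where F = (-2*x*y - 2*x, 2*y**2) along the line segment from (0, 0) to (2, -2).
-4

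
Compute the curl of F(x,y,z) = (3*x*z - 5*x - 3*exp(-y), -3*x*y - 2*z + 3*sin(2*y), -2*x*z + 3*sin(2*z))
(2, 3*x + 2*z, -3*y - 3*exp(-y))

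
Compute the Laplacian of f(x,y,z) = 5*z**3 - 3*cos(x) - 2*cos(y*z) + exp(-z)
2*y**2*cos(y*z) + 2*z**2*cos(y*z) + 30*z + 3*cos(x) + exp(-z)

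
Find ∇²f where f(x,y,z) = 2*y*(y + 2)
4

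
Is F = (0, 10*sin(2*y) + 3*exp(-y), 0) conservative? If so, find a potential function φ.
Yes, F is conservative. φ = -5*cos(2*y) - 3*exp(-y)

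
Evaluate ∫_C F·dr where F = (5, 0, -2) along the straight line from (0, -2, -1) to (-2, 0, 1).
-14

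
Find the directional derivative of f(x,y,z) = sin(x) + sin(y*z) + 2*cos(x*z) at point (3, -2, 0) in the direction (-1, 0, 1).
-sqrt(2)*(cos(3) + 2)/2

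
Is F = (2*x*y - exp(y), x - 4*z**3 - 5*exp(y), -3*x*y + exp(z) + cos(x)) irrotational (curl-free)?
No, ∇×F = (-3*x + 12*z**2, 3*y + sin(x), -2*x + exp(y) + 1)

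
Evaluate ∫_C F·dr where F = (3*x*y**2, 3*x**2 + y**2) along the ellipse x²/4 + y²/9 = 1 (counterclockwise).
0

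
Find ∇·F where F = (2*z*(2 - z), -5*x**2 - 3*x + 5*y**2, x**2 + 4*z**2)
10*y + 8*z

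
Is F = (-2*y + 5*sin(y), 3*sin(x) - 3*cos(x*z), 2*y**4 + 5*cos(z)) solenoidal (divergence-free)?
No, ∇·F = -5*sin(z)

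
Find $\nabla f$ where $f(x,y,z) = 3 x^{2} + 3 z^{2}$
(6*x, 0, 6*z)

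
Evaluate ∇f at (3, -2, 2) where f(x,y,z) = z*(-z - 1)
(0, 0, -5)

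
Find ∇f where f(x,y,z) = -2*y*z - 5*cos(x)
(5*sin(x), -2*z, -2*y)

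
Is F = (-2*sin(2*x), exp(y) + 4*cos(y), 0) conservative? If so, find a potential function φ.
Yes, F is conservative. φ = exp(y) + 4*sin(y) + cos(2*x)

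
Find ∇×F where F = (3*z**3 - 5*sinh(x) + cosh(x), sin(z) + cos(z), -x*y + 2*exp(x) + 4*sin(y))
(-x + 4*cos(y) - sqrt(2)*cos(z + pi/4), y + 9*z**2 - 2*exp(x), 0)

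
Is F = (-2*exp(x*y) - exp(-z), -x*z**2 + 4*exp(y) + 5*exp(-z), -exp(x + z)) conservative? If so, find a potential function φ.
No, ∇×F = (2*x*z + 5*exp(-z), (exp(x + 2*z) + 1)*exp(-z), 2*x*exp(x*y) - z**2) ≠ 0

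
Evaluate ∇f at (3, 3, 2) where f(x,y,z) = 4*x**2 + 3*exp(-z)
(24, 0, -3*exp(-2))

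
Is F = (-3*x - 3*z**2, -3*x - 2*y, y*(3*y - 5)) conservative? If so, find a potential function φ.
No, ∇×F = (6*y - 5, -6*z, -3) ≠ 0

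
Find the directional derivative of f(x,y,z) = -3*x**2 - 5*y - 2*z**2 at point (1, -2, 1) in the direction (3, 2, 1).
-16*sqrt(14)/7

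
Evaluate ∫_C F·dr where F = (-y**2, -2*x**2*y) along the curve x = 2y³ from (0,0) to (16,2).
-1472/5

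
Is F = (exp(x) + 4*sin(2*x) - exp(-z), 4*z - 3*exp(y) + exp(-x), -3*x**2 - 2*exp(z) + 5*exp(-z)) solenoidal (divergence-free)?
No, ∇·F = exp(x) - 3*exp(y) - 2*exp(z) + 8*cos(2*x) - 5*exp(-z)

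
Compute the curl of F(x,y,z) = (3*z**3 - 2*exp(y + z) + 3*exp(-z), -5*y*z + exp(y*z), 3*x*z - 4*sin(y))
(-y*exp(y*z) + 5*y - 4*cos(y), 9*z**2 - 3*z - 2*exp(y + z) - 3*exp(-z), 2*exp(y + z))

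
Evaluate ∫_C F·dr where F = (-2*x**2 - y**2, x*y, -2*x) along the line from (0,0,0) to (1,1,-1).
1/3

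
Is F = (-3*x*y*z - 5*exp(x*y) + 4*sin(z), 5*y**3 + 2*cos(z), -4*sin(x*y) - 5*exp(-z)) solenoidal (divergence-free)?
No, ∇·F = (y*(15*y - 3*z - 5*exp(x*y))*exp(z) + 5)*exp(-z)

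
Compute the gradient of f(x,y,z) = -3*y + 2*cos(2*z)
(0, -3, -4*sin(2*z))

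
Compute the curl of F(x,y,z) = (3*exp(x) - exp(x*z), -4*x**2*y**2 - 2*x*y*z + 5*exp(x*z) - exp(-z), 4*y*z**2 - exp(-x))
(2*x*y - 5*x*exp(x*z) + 4*z**2 - exp(-z), -x*exp(x*z) - exp(-x), -8*x*y**2 - 2*y*z + 5*z*exp(x*z))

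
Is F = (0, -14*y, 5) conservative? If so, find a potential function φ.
Yes, F is conservative. φ = -7*y**2 + 5*z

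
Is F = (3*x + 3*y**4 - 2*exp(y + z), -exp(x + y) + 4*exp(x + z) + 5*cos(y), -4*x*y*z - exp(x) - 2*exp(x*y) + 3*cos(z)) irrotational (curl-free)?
No, ∇×F = (-4*x*z - 2*x*exp(x*y) - 4*exp(x + z), 4*y*z + 2*y*exp(x*y) + exp(x) - 2*exp(y + z), -12*y**3 - exp(x + y) + 4*exp(x + z) + 2*exp(y + z))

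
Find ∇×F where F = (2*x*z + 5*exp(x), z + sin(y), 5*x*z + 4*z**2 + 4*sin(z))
(-1, 2*x - 5*z, 0)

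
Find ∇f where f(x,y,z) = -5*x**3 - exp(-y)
(-15*x**2, exp(-y), 0)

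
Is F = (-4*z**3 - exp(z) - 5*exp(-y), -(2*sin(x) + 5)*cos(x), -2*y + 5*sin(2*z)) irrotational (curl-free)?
No, ∇×F = (-2, -12*z**2 - exp(z), 5*sin(x) - 2*cos(2*x) - 5*exp(-y))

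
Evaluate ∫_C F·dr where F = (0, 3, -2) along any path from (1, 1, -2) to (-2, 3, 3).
-4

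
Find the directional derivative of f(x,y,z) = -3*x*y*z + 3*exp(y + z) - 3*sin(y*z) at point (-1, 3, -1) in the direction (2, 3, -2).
3*sqrt(17)*(9*cos(3) - 3 + exp(2))/17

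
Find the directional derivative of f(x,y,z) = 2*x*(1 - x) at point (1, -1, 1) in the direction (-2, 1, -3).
2*sqrt(14)/7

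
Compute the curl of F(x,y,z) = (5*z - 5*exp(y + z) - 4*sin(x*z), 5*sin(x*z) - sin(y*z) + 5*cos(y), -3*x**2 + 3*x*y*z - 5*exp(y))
(3*x*z - 5*x*cos(x*z) + y*cos(y*z) - 5*exp(y), -4*x*cos(x*z) + 6*x - 3*y*z - 5*exp(y + z) + 5, 5*z*cos(x*z) + 5*exp(y + z))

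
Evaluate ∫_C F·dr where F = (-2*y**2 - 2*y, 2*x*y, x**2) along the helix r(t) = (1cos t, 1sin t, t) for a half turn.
4 + 3*pi/2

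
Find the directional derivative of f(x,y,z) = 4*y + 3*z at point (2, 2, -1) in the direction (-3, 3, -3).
sqrt(3)/3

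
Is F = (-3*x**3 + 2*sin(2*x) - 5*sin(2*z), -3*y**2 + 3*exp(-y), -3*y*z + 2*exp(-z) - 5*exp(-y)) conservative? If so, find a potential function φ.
No, ∇×F = (-3*z + 5*exp(-y), -10*cos(2*z), 0) ≠ 0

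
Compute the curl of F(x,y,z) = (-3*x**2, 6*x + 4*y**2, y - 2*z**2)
(1, 0, 6)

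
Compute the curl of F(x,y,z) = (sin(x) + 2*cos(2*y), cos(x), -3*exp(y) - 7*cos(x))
(-3*exp(y), -7*sin(x), -sin(x) + 4*sin(2*y))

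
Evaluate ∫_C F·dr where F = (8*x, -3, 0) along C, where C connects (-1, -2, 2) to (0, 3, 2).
-19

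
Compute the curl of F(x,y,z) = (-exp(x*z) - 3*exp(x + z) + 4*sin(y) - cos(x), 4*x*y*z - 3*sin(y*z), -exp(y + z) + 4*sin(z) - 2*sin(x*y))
(-4*x*y - 2*x*cos(x*y) + 3*y*cos(y*z) - exp(y + z), -x*exp(x*z) + 2*y*cos(x*y) - 3*exp(x + z), 4*y*z - 4*cos(y))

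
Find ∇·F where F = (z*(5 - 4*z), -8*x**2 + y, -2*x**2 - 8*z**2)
1 - 16*z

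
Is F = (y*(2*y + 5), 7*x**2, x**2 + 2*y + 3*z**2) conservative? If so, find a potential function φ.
No, ∇×F = (2, -2*x, 14*x - 4*y - 5) ≠ 0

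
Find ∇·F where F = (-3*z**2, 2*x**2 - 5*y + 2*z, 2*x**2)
-5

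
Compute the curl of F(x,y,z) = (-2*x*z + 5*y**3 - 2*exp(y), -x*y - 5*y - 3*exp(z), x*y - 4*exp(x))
(x + 3*exp(z), -2*x - y + 4*exp(x), -15*y**2 - y + 2*exp(y))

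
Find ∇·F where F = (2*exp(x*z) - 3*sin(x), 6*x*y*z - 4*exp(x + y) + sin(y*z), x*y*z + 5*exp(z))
x*y + 6*x*z + 2*z*exp(x*z) + z*cos(y*z) + 5*exp(z) - 4*exp(x + y) - 3*cos(x)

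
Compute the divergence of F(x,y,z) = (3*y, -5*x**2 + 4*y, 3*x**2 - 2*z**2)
4 - 4*z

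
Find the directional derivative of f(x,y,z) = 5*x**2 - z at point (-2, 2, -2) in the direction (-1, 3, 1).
19*sqrt(11)/11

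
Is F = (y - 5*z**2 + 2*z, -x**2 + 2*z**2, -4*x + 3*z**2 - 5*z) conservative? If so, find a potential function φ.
No, ∇×F = (-4*z, 6 - 10*z, -2*x - 1) ≠ 0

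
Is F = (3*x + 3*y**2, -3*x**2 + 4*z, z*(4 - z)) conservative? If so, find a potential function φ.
No, ∇×F = (-4, 0, -6*x - 6*y) ≠ 0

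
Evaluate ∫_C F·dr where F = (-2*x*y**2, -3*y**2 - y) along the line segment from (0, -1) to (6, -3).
-182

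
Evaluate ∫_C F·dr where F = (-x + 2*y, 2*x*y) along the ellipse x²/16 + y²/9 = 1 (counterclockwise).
-24*pi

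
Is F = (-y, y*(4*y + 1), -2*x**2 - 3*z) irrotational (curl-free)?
No, ∇×F = (0, 4*x, 1)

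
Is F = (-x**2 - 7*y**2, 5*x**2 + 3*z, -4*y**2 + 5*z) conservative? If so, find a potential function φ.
No, ∇×F = (-8*y - 3, 0, 10*x + 14*y) ≠ 0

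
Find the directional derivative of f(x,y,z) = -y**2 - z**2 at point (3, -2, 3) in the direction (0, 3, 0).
4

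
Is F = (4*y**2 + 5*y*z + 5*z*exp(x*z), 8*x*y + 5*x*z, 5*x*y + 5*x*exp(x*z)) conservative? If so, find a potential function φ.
Yes, F is conservative. φ = 4*x*y**2 + 5*x*y*z + 5*exp(x*z)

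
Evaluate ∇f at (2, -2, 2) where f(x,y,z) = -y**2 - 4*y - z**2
(0, 0, -4)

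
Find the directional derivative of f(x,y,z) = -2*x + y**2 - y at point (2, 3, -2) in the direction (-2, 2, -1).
14/3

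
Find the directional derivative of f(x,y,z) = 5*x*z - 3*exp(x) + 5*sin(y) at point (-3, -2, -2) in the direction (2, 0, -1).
sqrt(5)*(-exp(3) - 6/5)*exp(-3)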